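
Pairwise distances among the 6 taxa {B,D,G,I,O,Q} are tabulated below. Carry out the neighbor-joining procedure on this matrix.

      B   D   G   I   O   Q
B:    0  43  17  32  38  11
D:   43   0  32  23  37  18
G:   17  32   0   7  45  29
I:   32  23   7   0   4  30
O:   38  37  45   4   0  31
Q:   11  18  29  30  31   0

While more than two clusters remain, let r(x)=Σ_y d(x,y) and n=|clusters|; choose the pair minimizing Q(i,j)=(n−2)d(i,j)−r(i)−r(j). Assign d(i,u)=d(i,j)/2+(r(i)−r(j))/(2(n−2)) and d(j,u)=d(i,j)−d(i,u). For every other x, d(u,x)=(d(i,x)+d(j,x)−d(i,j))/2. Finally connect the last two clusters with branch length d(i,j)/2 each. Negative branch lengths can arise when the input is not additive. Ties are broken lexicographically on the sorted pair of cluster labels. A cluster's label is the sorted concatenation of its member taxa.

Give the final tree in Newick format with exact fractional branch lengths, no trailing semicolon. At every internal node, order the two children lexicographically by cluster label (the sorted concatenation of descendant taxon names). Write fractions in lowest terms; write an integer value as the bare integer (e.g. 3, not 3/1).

((((B:101/12,Q:31/12):117/16,G:163/16):61/16,D:255/16):193/32,(I:-43/8,O:75/8):193/32)

1. join I+O (d=4, Q=-235) ⇒ IO; edges |I|=-43/8, |O|=75/8
  updated: d(B,IO)=33, d(D,IO)=28, d(G,IO)=24, d(IO,Q)=57/2
2. join B+Q (d=11, Q=-315/2) ⇒ BQ; edges |B|=101/12, |Q|=31/12
  updated: d(BQ,D)=25, d(BQ,G)=35/2, d(BQ,IO)=101/4
3. join BQ+G (d=35/2, Q=-425/4) ⇒ BGQ; edges |BQ|=117/16, |G|=163/16
  updated: d(BGQ,D)=79/4, d(BGQ,IO)=127/8
4. join BGQ+D (d=79/4, Q=-509/8) ⇒ BDGQ; edges |BGQ|=61/16, |D|=255/16
  updated: d(BDGQ,IO)=193/16
5. join BDGQ+IO (d=193/16) ⇒ BDGIOQ; edges |BDGQ|=193/32, |IO|=193/32
final tree: ((((B:101/12,Q:31/12):117/16,G:163/16):61/16,D:255/16):193/32,(I:-43/8,O:75/8):193/32)
total length: 1029/16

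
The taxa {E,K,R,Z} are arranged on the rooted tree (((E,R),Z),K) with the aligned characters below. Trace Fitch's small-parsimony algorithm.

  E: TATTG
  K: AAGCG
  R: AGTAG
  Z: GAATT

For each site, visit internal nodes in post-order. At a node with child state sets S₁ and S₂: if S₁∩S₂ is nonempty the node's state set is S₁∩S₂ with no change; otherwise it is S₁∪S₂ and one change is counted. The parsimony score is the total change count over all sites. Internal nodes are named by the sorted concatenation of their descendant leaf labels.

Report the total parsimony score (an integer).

8

[col 0] ER: children E:{T}, R:{A} ∪→ {A,T}; cost 1
[col 0] ERZ: children ER:{A,T}, Z:{G} ∪→ {A,G,T}; cost 1
[col 0] EKRZ: children ERZ:{A,G,T}, K:{A} ∩→ {A}; cost 0
[col 1] ER: children E:{A}, R:{G} ∪→ {A,G}; cost 1
[col 1] ERZ: children ER:{A,G}, Z:{A} ∩→ {A}; cost 0
[col 1] EKRZ: children ERZ:{A}, K:{A} ∩→ {A}; cost 0
[col 2] ER: children E:{T}, R:{T} ∩→ {T}; cost 0
[col 2] ERZ: children ER:{T}, Z:{A} ∪→ {A,T}; cost 1
[col 2] EKRZ: children ERZ:{A,T}, K:{G} ∪→ {A,G,T}; cost 1
[col 3] ER: children E:{T}, R:{A} ∪→ {A,T}; cost 1
[col 3] ERZ: children ER:{A,T}, Z:{T} ∩→ {T}; cost 0
[col 3] EKRZ: children ERZ:{T}, K:{C} ∪→ {C,T}; cost 1
[col 4] ER: children E:{G}, R:{G} ∩→ {G}; cost 0
[col 4] ERZ: children ER:{G}, Z:{T} ∪→ {G,T}; cost 1
[col 4] EKRZ: children ERZ:{G,T}, K:{G} ∩→ {G}; cost 0
per-site changes: [2, 1, 2, 2, 1]; total = 8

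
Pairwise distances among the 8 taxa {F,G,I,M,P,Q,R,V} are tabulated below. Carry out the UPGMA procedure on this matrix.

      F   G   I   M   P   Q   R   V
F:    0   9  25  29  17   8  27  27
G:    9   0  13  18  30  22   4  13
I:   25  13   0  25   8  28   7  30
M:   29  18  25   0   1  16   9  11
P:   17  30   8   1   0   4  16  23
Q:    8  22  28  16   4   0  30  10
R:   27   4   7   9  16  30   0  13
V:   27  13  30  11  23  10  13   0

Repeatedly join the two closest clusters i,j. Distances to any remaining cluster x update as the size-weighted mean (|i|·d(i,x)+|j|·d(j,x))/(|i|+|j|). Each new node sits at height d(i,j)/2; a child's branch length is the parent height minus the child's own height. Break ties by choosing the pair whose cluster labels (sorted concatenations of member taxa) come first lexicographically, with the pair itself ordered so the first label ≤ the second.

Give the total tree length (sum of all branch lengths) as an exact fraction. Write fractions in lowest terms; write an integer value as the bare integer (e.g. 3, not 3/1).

step 1: merge (M,P) at d=1; branch lengths M→1/2, P→1/2; new cluster MP
  updated: d(F,MP)=23, d(G,MP)=24, d(I,MP)=33/2, d(MP,Q)=10, d(MP,R)=25/2, d(MP,V)=17
step 2: merge (G,R) at d=4; branch lengths G→2, R→2; new cluster GR
  updated: d(F,GR)=18, d(GR,I)=10, d(GR,MP)=73/4, d(GR,Q)=26, d(GR,V)=13
step 3: merge (F,Q) at d=8; branch lengths F→4, Q→4; new cluster FQ
  updated: d(FQ,GR)=22, d(FQ,I)=53/2, d(FQ,MP)=33/2, d(FQ,V)=37/2
step 4: merge (GR,I) at d=10; branch lengths GR→3, I→5; new cluster GIR
  updated: d(FQ,GIR)=47/2, d(GIR,MP)=53/3, d(GIR,V)=56/3
step 5: merge (FQ,MP) at d=33/2; branch lengths FQ→17/4, MP→31/4; new cluster FMPQ
  updated: d(FMPQ,GIR)=247/12, d(FMPQ,V)=71/4
step 6: merge (FMPQ,V) at d=71/4; branch lengths FMPQ→5/8, V→71/8; new cluster FMPQV
  updated: d(FMPQV,GIR)=101/5
step 7: merge (FMPQV,GIR) at d=101/5; branch lengths FMPQV→49/40, GIR→51/10; new cluster FGIMPQRV
final tree: ((((F:4,Q:4):17/4,(M:1/2,P:1/2):31/4):5/8,V:71/8):49/40,((G:2,R:2):3,I:5):51/10)
total length: 1953/40

1953/40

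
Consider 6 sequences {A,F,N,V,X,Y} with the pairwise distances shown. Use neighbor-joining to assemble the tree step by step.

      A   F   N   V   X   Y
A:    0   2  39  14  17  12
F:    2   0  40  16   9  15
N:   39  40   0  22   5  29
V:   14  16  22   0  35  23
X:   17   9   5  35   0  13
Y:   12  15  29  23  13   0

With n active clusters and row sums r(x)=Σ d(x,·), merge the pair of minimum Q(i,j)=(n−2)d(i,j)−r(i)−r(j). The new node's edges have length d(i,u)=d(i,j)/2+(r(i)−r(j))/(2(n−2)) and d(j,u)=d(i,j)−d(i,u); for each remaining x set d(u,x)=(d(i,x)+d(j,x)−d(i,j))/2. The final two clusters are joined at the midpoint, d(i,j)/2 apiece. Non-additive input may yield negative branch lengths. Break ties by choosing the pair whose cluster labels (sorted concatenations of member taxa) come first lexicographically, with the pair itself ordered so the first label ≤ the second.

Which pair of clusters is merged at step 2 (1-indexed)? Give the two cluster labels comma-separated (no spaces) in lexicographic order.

1. join N+X (d=5, Q=-194) ⇒ NX; edges |N|=19/2, |X|=-9/2
  updated: d(A,NX)=51/2, d(F,NX)=22, d(NX,V)=26, d(NX,Y)=37/2
2. join NX+Y (d=37/2, Q=-105) ⇒ NXY; edges |NX|=79/6, |Y|=16/3
  updated: d(A,NXY)=19/2, d(F,NXY)=37/4, d(NXY,V)=61/4
3. join A+F (d=2, Q=-195/4) ⇒ AF; edges |A|=9/16, |F|=23/16
  updated: d(AF,NXY)=67/8, d(AF,V)=14
4. join AF+NXY (d=67/8, Q=-301/8) ⇒ AFNXY; edges |AF|=57/16, |NXY|=77/16
  updated: d(AFNXY,V)=167/16
5. join AFNXY+V (d=167/16) ⇒ AFNVXY; edges |AFNXY|=167/32, |V|=167/32
final tree: (((A:9/16,F:23/16):57/16,((N:19/2,X:-9/2):79/6,Y:16/3):77/16):167/32,V:167/32)
total length: 709/16

NX,Y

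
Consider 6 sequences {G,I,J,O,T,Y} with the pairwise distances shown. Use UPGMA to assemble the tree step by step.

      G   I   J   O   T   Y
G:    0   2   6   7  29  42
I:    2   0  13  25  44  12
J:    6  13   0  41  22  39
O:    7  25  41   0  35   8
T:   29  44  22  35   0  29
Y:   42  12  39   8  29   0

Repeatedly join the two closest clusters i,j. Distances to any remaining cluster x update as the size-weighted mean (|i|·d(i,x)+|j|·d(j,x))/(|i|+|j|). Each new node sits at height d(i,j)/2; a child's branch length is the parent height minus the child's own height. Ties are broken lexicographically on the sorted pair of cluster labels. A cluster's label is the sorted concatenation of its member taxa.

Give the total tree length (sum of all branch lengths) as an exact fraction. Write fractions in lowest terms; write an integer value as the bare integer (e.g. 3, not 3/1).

iteration 1: select G,I (d=2); attach at lengths (1, 1); label the merged cluster GI
  updated: d(GI,J)=19/2, d(GI,O)=16, d(GI,T)=73/2, d(GI,Y)=27
iteration 2: select O,Y (d=8); attach at lengths (4, 4); label the merged cluster OY
  updated: d(GI,OY)=43/2, d(J,OY)=40, d(OY,T)=32
iteration 3: select GI,J (d=19/2); attach at lengths (15/4, 19/4); label the merged cluster GIJ
  updated: d(GIJ,OY)=83/3, d(GIJ,T)=95/3
iteration 4: select GIJ,OY (d=83/3); attach at lengths (109/12, 59/6); label the merged cluster GIJOY
  updated: d(GIJOY,T)=159/5
iteration 5: select GIJOY,T (d=159/5); attach at lengths (31/15, 159/10); label the merged cluster GIJOTY
final tree: ((((G:1,I:1):15/4,J:19/4):109/12,(O:4,Y:4):59/6):31/15,T:159/10)
total length: 3323/60

3323/60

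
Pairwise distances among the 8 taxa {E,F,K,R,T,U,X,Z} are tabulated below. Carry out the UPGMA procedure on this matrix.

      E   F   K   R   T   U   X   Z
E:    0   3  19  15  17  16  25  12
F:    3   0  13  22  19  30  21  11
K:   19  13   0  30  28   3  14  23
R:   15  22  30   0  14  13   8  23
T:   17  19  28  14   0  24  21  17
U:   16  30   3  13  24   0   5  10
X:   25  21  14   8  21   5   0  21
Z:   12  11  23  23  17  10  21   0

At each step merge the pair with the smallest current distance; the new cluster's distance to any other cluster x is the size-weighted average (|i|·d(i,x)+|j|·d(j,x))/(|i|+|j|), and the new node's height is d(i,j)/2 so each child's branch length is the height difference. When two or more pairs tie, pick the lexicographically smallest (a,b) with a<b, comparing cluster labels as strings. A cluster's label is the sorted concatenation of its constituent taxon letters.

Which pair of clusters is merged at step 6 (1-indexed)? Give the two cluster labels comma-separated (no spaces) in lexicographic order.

iteration 1: select E,F (d=3); attach at lengths (3/2, 3/2); label the merged cluster EF
  updated: d(EF,K)=16, d(EF,R)=37/2, d(EF,T)=18, d(EF,U)=23, d(EF,X)=23, d(EF,Z)=23/2
iteration 2: select K,U (d=3); attach at lengths (3/2, 3/2); label the merged cluster KU
  updated: d(EF,KU)=39/2, d(KU,R)=43/2, d(KU,T)=26, d(KU,X)=19/2, d(KU,Z)=33/2
iteration 3: select R,X (d=8); attach at lengths (4, 4); label the merged cluster RX
  updated: d(EF,RX)=83/4, d(KU,RX)=31/2, d(RX,T)=35/2, d(RX,Z)=22
iteration 4: select EF,Z (d=23/2); attach at lengths (17/4, 23/4); label the merged cluster EFZ
  updated: d(EFZ,KU)=37/2, d(EFZ,RX)=127/6, d(EFZ,T)=53/3
iteration 5: select KU,RX (d=31/2); attach at lengths (25/4, 15/4); label the merged cluster KRUX
  updated: d(EFZ,KRUX)=119/6, d(KRUX,T)=87/4
iteration 6: select EFZ,T (d=53/3); attach at lengths (37/12, 53/6); label the merged cluster EFTZ
  updated: d(EFTZ,KRUX)=325/16
iteration 7: select EFTZ,KRUX (d=325/16); attach at lengths (127/96, 77/32); label the merged cluster EFKRTUXZ
final tree: ((((E:3/2,F:3/2):17/4,Z:23/4):37/12,T:53/6):127/96,((K:3/2,U:3/2):25/4,(R:4,X:4):15/4):77/32)
total length: 2383/48

EFZ,T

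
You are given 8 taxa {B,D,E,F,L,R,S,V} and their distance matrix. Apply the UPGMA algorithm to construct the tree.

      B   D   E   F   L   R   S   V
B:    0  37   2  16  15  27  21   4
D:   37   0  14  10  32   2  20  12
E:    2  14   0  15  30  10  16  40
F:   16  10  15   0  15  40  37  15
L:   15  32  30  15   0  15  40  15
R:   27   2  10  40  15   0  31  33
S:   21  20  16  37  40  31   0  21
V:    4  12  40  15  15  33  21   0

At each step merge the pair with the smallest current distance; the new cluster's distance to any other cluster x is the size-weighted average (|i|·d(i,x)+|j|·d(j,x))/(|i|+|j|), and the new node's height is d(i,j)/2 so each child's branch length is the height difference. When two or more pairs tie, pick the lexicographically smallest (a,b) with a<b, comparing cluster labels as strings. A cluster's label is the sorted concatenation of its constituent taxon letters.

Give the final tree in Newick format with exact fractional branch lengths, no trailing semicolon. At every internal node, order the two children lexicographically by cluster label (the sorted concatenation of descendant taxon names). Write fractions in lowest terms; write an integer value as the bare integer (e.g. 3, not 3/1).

((((B:1,E:1):33/4,S:37/4):7/3,(D:1,R:1):127/12):5/12,((F:15/2,L:15/2):0,V:15/2):9/2)

1. join B+E (d=2) ⇒ BE; edges |B|=1, |E|=1
  updated: d(BE,D)=51/2, d(BE,F)=31/2, d(BE,L)=45/2, d(BE,R)=37/2, d(BE,S)=37/2, d(BE,V)=22
2. join D+R (d=2) ⇒ DR; edges |D|=1, |R|=1
  updated: d(BE,DR)=22, d(DR,F)=25, d(DR,L)=47/2, d(DR,S)=51/2, d(DR,V)=45/2
3. join F+L (d=15) ⇒ FL; edges |F|=15/2, |L|=15/2
  updated: d(BE,FL)=19, d(DR,FL)=97/4, d(FL,S)=77/2, d(FL,V)=15
4. join FL+V (d=15) ⇒ FLV; edges |FL|=0, |V|=15/2
  updated: d(BE,FLV)=20, d(DR,FLV)=71/3, d(FLV,S)=98/3
5. join BE+S (d=37/2) ⇒ BES; edges |BE|=33/4, |S|=37/4
  updated: d(BES,DR)=139/6, d(BES,FLV)=218/9
6. join BES+DR (d=139/6) ⇒ BDERS; edges |BES|=7/3, |DR|=127/12
  updated: d(BDERS,FLV)=24
7. join BDERS+FLV (d=24) ⇒ BDEFLRSV; edges |BDERS|=5/12, |FLV|=9/2
final tree: ((((B:1,E:1):33/4,S:37/4):7/3,(D:1,R:1):127/12):5/12,((F:15/2,L:15/2):0,V:15/2):9/2)
total length: 371/6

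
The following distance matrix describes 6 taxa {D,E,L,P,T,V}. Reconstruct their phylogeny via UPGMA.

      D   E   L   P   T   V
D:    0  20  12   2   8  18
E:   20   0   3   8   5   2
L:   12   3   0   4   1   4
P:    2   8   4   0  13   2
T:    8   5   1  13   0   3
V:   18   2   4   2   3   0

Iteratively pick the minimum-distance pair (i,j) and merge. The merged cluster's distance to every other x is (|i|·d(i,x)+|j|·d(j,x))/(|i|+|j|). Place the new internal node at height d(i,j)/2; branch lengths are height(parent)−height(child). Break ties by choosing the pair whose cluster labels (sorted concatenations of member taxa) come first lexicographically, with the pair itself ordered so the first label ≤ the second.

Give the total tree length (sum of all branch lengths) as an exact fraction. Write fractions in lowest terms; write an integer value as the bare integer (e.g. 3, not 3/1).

15

step 1: merge (L,T) at d=1; branch lengths L→1/2, T→1/2; new cluster LT
  updated: d(D,LT)=10, d(E,LT)=4, d(LT,P)=17/2, d(LT,V)=7/2
step 2: merge (D,P) at d=2; branch lengths D→1, P→1; new cluster DP
  updated: d(DP,E)=14, d(DP,LT)=37/4, d(DP,V)=10
step 3: merge (E,V) at d=2; branch lengths E→1, V→1; new cluster EV
  updated: d(DP,EV)=12, d(EV,LT)=15/4
step 4: merge (EV,LT) at d=15/4; branch lengths EV→7/8, LT→11/8; new cluster ELTV
  updated: d(DP,ELTV)=85/8
step 5: merge (DP,ELTV) at d=85/8; branch lengths DP→69/16, ELTV→55/16; new cluster DELPTV
final tree: ((D:1,P:1):69/16,((E:1,V:1):7/8,(L:1/2,T:1/2):11/8):55/16)
total length: 15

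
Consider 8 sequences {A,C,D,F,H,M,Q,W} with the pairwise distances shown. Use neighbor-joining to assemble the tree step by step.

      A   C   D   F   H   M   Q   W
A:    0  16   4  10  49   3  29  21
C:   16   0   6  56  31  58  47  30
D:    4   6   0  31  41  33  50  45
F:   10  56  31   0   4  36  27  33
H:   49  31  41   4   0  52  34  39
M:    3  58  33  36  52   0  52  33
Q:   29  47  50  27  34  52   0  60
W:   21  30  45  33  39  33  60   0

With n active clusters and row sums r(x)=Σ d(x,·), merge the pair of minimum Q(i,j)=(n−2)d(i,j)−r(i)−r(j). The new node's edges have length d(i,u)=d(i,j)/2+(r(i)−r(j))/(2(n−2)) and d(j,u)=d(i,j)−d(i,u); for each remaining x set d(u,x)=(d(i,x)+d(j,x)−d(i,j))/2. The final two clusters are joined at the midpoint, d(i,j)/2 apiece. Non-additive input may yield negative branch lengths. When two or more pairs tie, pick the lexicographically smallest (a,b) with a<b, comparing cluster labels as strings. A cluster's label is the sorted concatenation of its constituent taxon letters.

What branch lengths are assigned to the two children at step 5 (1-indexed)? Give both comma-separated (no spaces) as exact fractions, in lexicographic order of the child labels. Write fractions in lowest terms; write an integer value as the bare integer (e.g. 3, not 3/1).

231/32,585/32

iteration 1: select F,H (d=4, Q=-423); attach at lengths (-29/12, 77/12); label the merged cluster FH
  updated: d(A,FH)=55/2, d(C,FH)=83/2, d(D,FH)=34, d(FH,M)=42, d(FH,Q)=57/2, d(FH,W)=34
iteration 2: select C,D (d=6, Q=-681/2); attach at lengths (113/20, 7/20); label the merged cluster CD
  updated: d(A,CD)=7, d(CD,FH)=139/4, d(CD,M)=85/2, d(CD,Q)=91/2, d(CD,W)=69/2
iteration 3: select FH,Q (d=57/2, Q=-1071/4); attach at lengths (263/32, 649/32); label the merged cluster FHQ
  updated: d(A,FHQ)=14, d(CD,FHQ)=207/8, d(FHQ,M)=131/4, d(FHQ,W)=131/4
iteration 4: select A,M (d=3, Q=-589/4); attach at lengths (-229/24, 301/24); label the merged cluster AM
  updated: d(AM,CD)=93/4, d(AM,FHQ)=175/8, d(AM,W)=51/2
iteration 5: select AM,W (d=51/2, Q=-899/8); attach at lengths (231/32, 585/32); label the merged cluster AMW
  updated: d(AMW,CD)=129/8, d(AMW,FHQ)=233/16
iteration 6: select AMW,CD (d=129/8, Q=-905/16); attach at lengths (77/32, 439/32); label the merged cluster ACDMW
  updated: d(ACDMW,FHQ)=389/32
iteration 7: select ACDMW,FHQ (d=389/32); attach at lengths (389/64, 389/64); label the merged cluster ACDFHMQW
final tree: ((((A:-229/24,M:301/24):231/32,W:585/32):77/32,(C:113/20,D:7/20):439/32):389/64,((F:-29/12,H:77/12):263/32,Q:649/32):389/64)
total length: 3049/32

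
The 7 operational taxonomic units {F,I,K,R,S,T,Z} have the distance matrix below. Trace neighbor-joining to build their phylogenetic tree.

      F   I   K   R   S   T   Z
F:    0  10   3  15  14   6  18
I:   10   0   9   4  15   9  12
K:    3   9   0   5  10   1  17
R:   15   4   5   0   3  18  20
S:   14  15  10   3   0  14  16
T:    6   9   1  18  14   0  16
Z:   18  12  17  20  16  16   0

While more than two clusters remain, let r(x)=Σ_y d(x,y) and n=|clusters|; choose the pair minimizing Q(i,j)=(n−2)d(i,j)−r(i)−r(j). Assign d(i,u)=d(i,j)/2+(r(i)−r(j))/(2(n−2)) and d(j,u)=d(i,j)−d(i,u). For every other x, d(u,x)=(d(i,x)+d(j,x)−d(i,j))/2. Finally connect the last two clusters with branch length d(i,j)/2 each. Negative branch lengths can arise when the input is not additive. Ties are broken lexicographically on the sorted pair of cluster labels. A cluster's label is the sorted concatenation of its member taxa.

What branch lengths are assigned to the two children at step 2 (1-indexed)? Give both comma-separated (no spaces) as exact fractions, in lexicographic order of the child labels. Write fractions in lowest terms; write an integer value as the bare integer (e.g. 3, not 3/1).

33/16,159/16

1. join R+S (d=3, Q=-122) ⇒ RS; edges |R|=4/5, |S|=11/5
  updated: d(F,RS)=13, d(I,RS)=8, d(K,RS)=6, d(RS,T)=29/2, d(RS,Z)=33/2
2. join I+Z (d=12, Q=-159/2) ⇒ IZ; edges |I|=33/16, |Z|=159/16
  updated: d(F,IZ)=8, d(IZ,K)=7, d(IZ,RS)=25/4, d(IZ,T)=13/2
3. join IZ+RS (d=25/4, Q=-195/4) ⇒ IRSZ; edges |IZ|=9/8, |RS|=41/8
  updated: d(F,IRSZ)=59/8, d(IRSZ,K)=27/8, d(IRSZ,T)=59/8
4. join F+IRSZ (d=59/8, Q=-79/4) ⇒ FIRSZ; edges |F|=13/4, |IRSZ|=33/8
  updated: d(FIRSZ,K)=-1/2, d(FIRSZ,T)=3
5. join FIRSZ+K (d=-1/2, Q=-7/2) ⇒ FIKRSZ; edges |FIRSZ|=3/4, |K|=-5/4
  updated: d(FIKRSZ,T)=9/4
6. join FIKRSZ+T (d=9/4) ⇒ FIKRSTZ; edges |FIKRSZ|=9/8, |T|=9/8
final tree: (((F:13/4,((I:33/16,Z:159/16):9/8,(R:4/5,S:11/5):41/8):33/8):3/4,K:-5/4):9/8,T:9/8)
total length: 243/8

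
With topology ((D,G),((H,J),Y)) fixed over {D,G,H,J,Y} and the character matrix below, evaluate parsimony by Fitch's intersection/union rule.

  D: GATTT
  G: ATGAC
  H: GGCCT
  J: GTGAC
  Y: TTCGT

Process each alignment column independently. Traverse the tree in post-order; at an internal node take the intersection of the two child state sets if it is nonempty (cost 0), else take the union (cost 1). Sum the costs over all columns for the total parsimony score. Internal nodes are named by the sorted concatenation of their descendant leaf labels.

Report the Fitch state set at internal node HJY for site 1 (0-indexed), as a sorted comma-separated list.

T

site 0, node DG: D={G} ∪ G={A} → {A,G} (+1)
site 0, node HJ: H={G} ∩ J={G} → {G} (+0)
site 0, node HJY: HJ={G} ∪ Y={T} → {G,T} (+1)
site 0, node DGHJY: DG={A,G} ∩ HJY={G,T} → {G} (+0)
site 1, node DG: D={A} ∪ G={T} → {A,T} (+1)
site 1, node HJ: H={G} ∪ J={T} → {G,T} (+1)
site 1, node HJY: HJ={G,T} ∩ Y={T} → {T} (+0)
site 1, node DGHJY: DG={A,T} ∩ HJY={T} → {T} (+0)
site 2, node DG: D={T} ∪ G={G} → {G,T} (+1)
site 2, node HJ: H={C} ∪ J={G} → {C,G} (+1)
site 2, node HJY: HJ={C,G} ∩ Y={C} → {C} (+0)
site 2, node DGHJY: DG={G,T} ∪ HJY={C} → {C,G,T} (+1)
site 3, node DG: D={T} ∪ G={A} → {A,T} (+1)
site 3, node HJ: H={C} ∪ J={A} → {A,C} (+1)
site 3, node HJY: HJ={A,C} ∪ Y={G} → {A,C,G} (+1)
site 3, node DGHJY: DG={A,T} ∩ HJY={A,C,G} → {A} (+0)
site 4, node DG: D={T} ∪ G={C} → {C,T} (+1)
site 4, node HJ: H={T} ∪ J={C} → {C,T} (+1)
site 4, node HJY: HJ={C,T} ∩ Y={T} → {T} (+0)
site 4, node DGHJY: DG={C,T} ∩ HJY={T} → {T} (+0)
per-site changes: [2, 2, 3, 3, 2]; total = 12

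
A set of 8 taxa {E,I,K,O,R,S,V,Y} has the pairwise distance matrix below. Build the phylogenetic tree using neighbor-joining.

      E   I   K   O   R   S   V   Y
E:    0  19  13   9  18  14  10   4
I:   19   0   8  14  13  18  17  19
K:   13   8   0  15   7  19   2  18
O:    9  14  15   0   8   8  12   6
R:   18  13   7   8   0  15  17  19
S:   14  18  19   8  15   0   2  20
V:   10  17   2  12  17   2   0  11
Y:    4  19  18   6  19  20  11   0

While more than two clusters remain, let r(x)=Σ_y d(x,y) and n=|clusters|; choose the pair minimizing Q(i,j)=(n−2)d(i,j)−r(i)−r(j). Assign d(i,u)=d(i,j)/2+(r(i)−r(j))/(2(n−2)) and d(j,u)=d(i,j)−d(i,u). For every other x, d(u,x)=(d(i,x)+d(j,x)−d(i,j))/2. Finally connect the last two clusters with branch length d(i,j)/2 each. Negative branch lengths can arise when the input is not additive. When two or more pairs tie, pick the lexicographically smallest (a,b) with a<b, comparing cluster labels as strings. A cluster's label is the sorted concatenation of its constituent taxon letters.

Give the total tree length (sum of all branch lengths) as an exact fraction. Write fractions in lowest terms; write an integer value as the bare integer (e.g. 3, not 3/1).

1167/32

step 1: merge (E,Y) at d=4, Q=-160; branch lengths E→7/6, Y→17/6; new cluster EY
  updated: d(EY,I)=17, d(EY,K)=27/2, d(EY,O)=11/2, d(EY,R)=33/2, d(EY,S)=15, d(EY,V)=17/2
step 2: merge (S,V) at d=2, Q=-251/2; branch lengths S→57/20, V→-17/20; new cluster SV
  updated: d(EY,SV)=43/4, d(I,SV)=33/2, d(K,SV)=19/2, d(O,SV)=9, d(R,SV)=15
step 3: merge (EY,O) at d=11/2, Q=-371/4; branch lengths EY→135/32, O→41/32; new cluster EOY
  updated: d(EOY,I)=51/4, d(EOY,K)=23/2, d(EOY,R)=19/2, d(EOY,SV)=57/8
step 4: merge (EOY,SV) at d=57/8, Q=-541/8; branch lengths EOY→113/48, SV→229/48; new cluster EOSVY
  updated: d(EOSVY,I)=177/16, d(EOSVY,K)=111/16, d(EOSVY,R)=139/16
step 5: merge (EOSVY,R) at d=139/16, Q=-38; branch lengths EOSVY→123/32, R→155/32; new cluster EORSVY
  updated: d(EORSVY,I)=123/16, d(EORSVY,K)=21/8
step 6: merge (EORSVY,I) at d=123/16, Q=-293/16; branch lengths EORSVY→37/32, I→209/32; new cluster EIORSVY
  updated: d(EIORSVY,K)=47/32
step 7: merge (EIORSVY,K) at d=47/32; branch lengths EIORSVY→47/64, K→47/64; new cluster EIKORSVY
final tree: ((((((E:7/6,Y:17/6):135/32,O:41/32):113/48,(S:57/20,V:-17/20):229/48):123/32,R:155/32):37/32,I:209/32):47/64,K:47/64)
total length: 1167/32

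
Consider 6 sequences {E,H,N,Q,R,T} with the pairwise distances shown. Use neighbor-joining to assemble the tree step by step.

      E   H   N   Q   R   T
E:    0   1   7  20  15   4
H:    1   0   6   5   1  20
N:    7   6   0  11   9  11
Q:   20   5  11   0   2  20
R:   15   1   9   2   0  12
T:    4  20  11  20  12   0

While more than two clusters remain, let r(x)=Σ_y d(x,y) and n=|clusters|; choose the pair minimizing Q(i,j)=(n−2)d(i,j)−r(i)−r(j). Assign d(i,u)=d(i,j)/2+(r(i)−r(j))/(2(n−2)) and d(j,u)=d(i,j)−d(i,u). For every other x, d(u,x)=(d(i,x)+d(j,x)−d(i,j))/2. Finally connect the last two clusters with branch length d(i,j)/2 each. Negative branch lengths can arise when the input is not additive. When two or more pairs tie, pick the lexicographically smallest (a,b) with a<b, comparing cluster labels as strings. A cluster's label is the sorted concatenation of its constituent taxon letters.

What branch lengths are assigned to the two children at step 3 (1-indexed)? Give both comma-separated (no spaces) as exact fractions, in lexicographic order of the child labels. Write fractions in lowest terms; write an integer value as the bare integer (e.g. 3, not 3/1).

77/16,-17/16

step 1: merge (E,T) at d=4, Q=-98; branch lengths E→-1/2, T→9/2; new cluster ET
  updated: d(ET,H)=17/2, d(ET,N)=7, d(ET,Q)=18, d(ET,R)=23/2
step 2: merge (ET,N) at d=7, Q=-57; branch lengths ET→11/2, N→3/2; new cluster ENT
  updated: d(ENT,H)=15/4, d(ENT,Q)=11, d(ENT,R)=27/4
step 3: merge (ENT,H) at d=15/4, Q=-95/4; branch lengths ENT→77/16, H→-17/16; new cluster EHNT
  updated: d(EHNT,Q)=49/8, d(EHNT,R)=2
step 4: merge (EHNT,Q) at d=49/8, Q=-81/8; branch lengths EHNT→49/16, Q→49/16; new cluster EHNQT
  updated: d(EHNQT,R)=-17/16
step 5: merge (EHNQT,R) at d=-17/16; branch lengths EHNQT→-17/32, R→-17/32; new cluster EHNQRT
final tree: (((((E:-1/2,T:9/2):11/2,N:3/2):77/16,H:-17/16):49/16,Q:49/16):-17/32,R:-17/32)
total length: 317/16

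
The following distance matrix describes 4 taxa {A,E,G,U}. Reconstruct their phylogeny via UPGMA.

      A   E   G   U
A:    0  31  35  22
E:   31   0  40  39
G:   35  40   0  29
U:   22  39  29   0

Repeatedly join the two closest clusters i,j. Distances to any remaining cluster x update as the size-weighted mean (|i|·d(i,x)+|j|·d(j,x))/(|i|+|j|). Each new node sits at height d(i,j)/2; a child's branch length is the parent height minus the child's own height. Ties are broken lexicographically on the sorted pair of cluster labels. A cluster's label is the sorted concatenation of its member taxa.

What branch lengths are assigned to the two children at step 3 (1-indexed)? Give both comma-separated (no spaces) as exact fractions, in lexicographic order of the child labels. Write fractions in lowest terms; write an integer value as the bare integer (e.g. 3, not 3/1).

1. join A+U (d=22) ⇒ AU; edges |A|=11, |U|=11
  updated: d(AU,E)=35, d(AU,G)=32
2. join AU+G (d=32) ⇒ AGU; edges |AU|=5, |G|=16
  updated: d(AGU,E)=110/3
3. join AGU+E (d=110/3) ⇒ AEGU; edges |AGU|=7/3, |E|=55/3
final tree: (((A:11,U:11):5,G:16):7/3,E:55/3)
total length: 191/3

7/3,55/3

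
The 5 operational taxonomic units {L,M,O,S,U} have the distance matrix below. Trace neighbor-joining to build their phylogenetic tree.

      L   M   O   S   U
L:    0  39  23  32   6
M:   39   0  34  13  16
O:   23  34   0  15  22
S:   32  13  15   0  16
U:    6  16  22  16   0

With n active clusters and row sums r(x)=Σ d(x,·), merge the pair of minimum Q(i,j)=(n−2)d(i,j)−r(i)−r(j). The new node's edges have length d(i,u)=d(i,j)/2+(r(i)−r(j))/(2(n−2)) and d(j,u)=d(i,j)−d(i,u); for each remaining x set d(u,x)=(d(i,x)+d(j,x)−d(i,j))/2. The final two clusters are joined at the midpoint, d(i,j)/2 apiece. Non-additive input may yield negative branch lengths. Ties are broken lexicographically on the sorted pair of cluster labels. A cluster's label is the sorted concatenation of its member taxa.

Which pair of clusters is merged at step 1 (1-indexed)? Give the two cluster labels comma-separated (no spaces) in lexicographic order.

step 1: merge (L,U) at d=6, Q=-142; branch lengths L→29/3, U→-11/3; new cluster LU
  updated: d(LU,M)=49/2, d(LU,O)=39/2, d(LU,S)=21
step 2: merge (LU,O) at d=39/2, Q=-189/2; branch lengths LU→71/8, O→85/8; new cluster LOU
  updated: d(LOU,M)=39/2, d(LOU,S)=33/4
step 3: merge (LOU,M) at d=39/2, Q=-163/4; branch lengths LOU→59/8, M→97/8; new cluster LMOU
  updated: d(LMOU,S)=7/8
step 4: merge (LMOU,S) at d=7/8; branch lengths LMOU→7/16, S→7/16; new cluster LMOSU
final tree: ((((L:29/3,U:-11/3):71/8,O:85/8):59/8,M:97/8):7/16,S:7/16)
total length: 367/8

L,U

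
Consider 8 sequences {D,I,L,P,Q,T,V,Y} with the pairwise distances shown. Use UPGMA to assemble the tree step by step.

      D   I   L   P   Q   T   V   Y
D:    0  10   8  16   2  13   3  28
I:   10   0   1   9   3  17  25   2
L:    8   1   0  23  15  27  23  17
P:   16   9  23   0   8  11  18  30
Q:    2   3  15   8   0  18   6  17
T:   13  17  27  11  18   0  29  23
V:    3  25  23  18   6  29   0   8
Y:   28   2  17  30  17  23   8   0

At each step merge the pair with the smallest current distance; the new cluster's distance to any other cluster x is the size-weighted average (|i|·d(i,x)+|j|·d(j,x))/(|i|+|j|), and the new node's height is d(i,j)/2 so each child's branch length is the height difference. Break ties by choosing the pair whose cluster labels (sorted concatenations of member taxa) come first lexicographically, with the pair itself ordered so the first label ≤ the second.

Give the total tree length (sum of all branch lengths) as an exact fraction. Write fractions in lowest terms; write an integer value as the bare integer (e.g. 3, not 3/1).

1471/36

1. join I+L (d=1) ⇒ IL; edges |I|=1/2, |L|=1/2
  updated: d(D,IL)=9, d(IL,P)=16, d(IL,Q)=9, d(IL,T)=22, d(IL,V)=24, d(IL,Y)=19/2
2. join D+Q (d=2) ⇒ DQ; edges |D|=1, |Q|=1
  updated: d(DQ,IL)=9, d(DQ,P)=12, d(DQ,T)=31/2, d(DQ,V)=9/2, d(DQ,Y)=45/2
3. join DQ+V (d=9/2) ⇒ DQV; edges |DQ|=5/4, |V|=9/4
  updated: d(DQV,IL)=14, d(DQV,P)=14, d(DQV,T)=20, d(DQV,Y)=53/3
4. join IL+Y (d=19/2) ⇒ ILY; edges |IL|=17/4, |Y|=19/4
  updated: d(DQV,ILY)=137/9, d(ILY,P)=62/3, d(ILY,T)=67/3
5. join P+T (d=11) ⇒ PT; edges |P|=11/2, |T|=11/2
  updated: d(DQV,PT)=17, d(ILY,PT)=43/2
6. join DQV+ILY (d=137/9) ⇒ DILQVY; edges |DQV|=193/36, |ILY|=103/36
  updated: d(DILQVY,PT)=77/4
7. join DILQVY+PT (d=77/4) ⇒ DILPQTVY; edges |DILQVY|=145/72, |PT|=33/8
final tree: ((((D:1,Q:1):5/4,V:9/4):193/36,((I:1/2,L:1/2):17/4,Y:19/4):103/36):145/72,(P:11/2,T:11/2):33/8)
total length: 1471/36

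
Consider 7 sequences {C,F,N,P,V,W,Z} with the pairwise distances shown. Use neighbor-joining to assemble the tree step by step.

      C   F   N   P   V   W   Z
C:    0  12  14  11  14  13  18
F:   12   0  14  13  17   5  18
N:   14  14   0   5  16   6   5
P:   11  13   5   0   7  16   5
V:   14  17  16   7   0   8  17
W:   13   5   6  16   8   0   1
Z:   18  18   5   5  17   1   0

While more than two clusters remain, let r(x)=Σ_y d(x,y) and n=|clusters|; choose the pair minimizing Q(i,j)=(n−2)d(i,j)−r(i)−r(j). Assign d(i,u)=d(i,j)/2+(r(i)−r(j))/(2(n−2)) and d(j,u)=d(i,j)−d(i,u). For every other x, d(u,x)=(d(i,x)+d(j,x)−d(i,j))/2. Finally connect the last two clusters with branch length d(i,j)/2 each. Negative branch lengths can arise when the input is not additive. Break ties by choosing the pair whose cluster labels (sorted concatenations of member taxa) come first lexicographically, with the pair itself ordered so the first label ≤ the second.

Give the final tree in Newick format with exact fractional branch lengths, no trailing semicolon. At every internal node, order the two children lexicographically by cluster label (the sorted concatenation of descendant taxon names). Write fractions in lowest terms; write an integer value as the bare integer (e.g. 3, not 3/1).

1. join W+Z (d=1, Q=-108) ⇒ WZ; edges |W|=-1, |Z|=2
  updated: d(C,WZ)=15, d(F,WZ)=11, d(N,WZ)=5, d(P,WZ)=10, d(V,WZ)=12
2. join N+WZ (d=5, Q=-87) ⇒ NWZ; edges |N|=21/8, |WZ|=19/8
  updated: d(C,NWZ)=12, d(F,NWZ)=10, d(NWZ,P)=5, d(NWZ,V)=23/2
3. join C+F (d=12, Q=-65) ⇒ CF; edges |C|=11/2, |F|=13/2
  updated: d(CF,NWZ)=5, d(CF,P)=6, d(CF,V)=19/2
4. join CF+NWZ (d=5, Q=-32) ⇒ CFNWZ; edges |CF|=9/4, |NWZ|=11/4
  updated: d(CFNWZ,P)=3, d(CFNWZ,V)=8
5. join CFNWZ+P (d=3, Q=-18) ⇒ CFNPWZ; edges |CFNWZ|=2, |P|=1
  updated: d(CFNPWZ,V)=6
6. join CFNPWZ+V (d=6) ⇒ CFNPVWZ; edges |CFNPWZ|=3, |V|=3
final tree: ((((C:11/2,F:13/2):9/4,(N:21/8,(W:-1,Z:2):19/8):11/4):2,P:1):3,V:3)
total length: 32

((((C:11/2,F:13/2):9/4,(N:21/8,(W:-1,Z:2):19/8):11/4):2,P:1):3,V:3)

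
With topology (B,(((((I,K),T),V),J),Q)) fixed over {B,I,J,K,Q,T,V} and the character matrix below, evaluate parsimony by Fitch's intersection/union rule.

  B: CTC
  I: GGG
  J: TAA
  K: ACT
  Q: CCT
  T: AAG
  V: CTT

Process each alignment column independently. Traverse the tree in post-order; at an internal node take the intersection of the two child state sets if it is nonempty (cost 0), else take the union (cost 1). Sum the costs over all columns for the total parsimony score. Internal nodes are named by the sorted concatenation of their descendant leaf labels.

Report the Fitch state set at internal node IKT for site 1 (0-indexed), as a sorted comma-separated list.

A,C,G

site 0, node IK: I={G} ∪ K={A} → {A,G} (+1)
site 0, node IKT: IK={A,G} ∩ T={A} → {A} (+0)
site 0, node IKTV: IKT={A} ∪ V={C} → {A,C} (+1)
site 0, node IJKTV: IKTV={A,C} ∪ J={T} → {A,C,T} (+1)
site 0, node IJKQTV: IJKTV={A,C,T} ∩ Q={C} → {C} (+0)
site 0, node BIJKQTV: B={C} ∩ IJKQTV={C} → {C} (+0)
site 1, node IK: I={G} ∪ K={C} → {C,G} (+1)
site 1, node IKT: IK={C,G} ∪ T={A} → {A,C,G} (+1)
site 1, node IKTV: IKT={A,C,G} ∪ V={T} → {A,C,G,T} (+1)
site 1, node IJKTV: IKTV={A,C,G,T} ∩ J={A} → {A} (+0)
site 1, node IJKQTV: IJKTV={A} ∪ Q={C} → {A,C} (+1)
site 1, node BIJKQTV: B={T} ∪ IJKQTV={A,C} → {A,C,T} (+1)
site 2, node IK: I={G} ∪ K={T} → {G,T} (+1)
site 2, node IKT: IK={G,T} ∩ T={G} → {G} (+0)
site 2, node IKTV: IKT={G} ∪ V={T} → {G,T} (+1)
site 2, node IJKTV: IKTV={G,T} ∪ J={A} → {A,G,T} (+1)
site 2, node IJKQTV: IJKTV={A,G,T} ∩ Q={T} → {T} (+0)
site 2, node BIJKQTV: B={C} ∪ IJKQTV={T} → {C,T} (+1)
per-site changes: [3, 5, 4]; total = 12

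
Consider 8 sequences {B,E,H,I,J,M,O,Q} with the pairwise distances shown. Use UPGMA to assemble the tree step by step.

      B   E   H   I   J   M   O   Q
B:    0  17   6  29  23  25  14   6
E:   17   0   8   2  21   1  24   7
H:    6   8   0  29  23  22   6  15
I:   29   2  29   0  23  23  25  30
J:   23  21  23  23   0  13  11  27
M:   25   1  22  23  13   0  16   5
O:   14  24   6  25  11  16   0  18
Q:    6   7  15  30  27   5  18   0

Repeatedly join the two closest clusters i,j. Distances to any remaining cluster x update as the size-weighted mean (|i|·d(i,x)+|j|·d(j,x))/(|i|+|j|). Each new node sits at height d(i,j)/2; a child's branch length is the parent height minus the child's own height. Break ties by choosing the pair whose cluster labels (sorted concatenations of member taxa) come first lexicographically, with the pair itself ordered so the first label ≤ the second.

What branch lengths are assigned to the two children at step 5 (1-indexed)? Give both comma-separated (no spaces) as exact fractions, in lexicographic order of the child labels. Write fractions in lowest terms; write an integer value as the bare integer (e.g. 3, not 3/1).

61/18,97/18

1. join E+M (d=1) ⇒ EM; edges |E|=1/2, |M|=1/2
  updated: d(B,EM)=21, d(EM,H)=15, d(EM,I)=25/2, d(EM,J)=17, d(EM,O)=20, d(EM,Q)=6
2. join B+H (d=6) ⇒ BH; edges |B|=3, |H|=3
  updated: d(BH,EM)=18, d(BH,I)=29, d(BH,J)=23, d(BH,O)=10, d(BH,Q)=21/2
3. join EM+Q (d=6) ⇒ EMQ; edges |EM|=5/2, |Q|=3
  updated: d(BH,EMQ)=31/2, d(EMQ,I)=55/3, d(EMQ,J)=61/3, d(EMQ,O)=58/3
4. join BH+O (d=10) ⇒ BHO; edges |BH|=2, |O|=5
  updated: d(BHO,EMQ)=151/9, d(BHO,I)=83/3, d(BHO,J)=19
5. join BHO+EMQ (d=151/9) ⇒ BEHMOQ; edges |BHO|=61/18, |EMQ|=97/18
  updated: d(BEHMOQ,I)=23, d(BEHMOQ,J)=59/3
6. join BEHMOQ+J (d=59/3) ⇒ BEHJMOQ; edges |BEHMOQ|=13/9, |J|=59/6
  updated: d(BEHJMOQ,I)=23
7. join BEHJMOQ+I (d=23) ⇒ BEHIJMOQ; edges |BEHJMOQ|=5/3, |I|=23/2
final tree: (((((B:3,H:3):2,O:5):61/18,((E:1/2,M:1/2):5/2,Q:3):97/18):13/9,J:59/6):5/3,I:23/2)
total length: 949/18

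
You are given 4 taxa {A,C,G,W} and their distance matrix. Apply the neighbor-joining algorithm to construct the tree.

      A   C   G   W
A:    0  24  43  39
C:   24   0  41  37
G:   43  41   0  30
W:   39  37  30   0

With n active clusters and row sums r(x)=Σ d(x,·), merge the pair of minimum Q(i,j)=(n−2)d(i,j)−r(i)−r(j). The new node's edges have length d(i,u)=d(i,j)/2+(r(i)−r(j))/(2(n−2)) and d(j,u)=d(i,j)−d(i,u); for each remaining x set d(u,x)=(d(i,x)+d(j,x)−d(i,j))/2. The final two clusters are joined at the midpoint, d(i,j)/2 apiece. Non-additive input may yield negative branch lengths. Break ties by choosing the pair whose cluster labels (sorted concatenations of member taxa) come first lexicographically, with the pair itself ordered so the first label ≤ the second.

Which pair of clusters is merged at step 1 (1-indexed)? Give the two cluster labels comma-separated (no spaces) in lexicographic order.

iteration 1: select A,C (d=24, Q=-160); attach at lengths (13, 11); label the merged cluster AC
  updated: d(AC,G)=30, d(AC,W)=26
iteration 2: select AC,G (d=30, Q=-86); attach at lengths (13, 17); label the merged cluster ACG
  updated: d(ACG,W)=13
iteration 3: select ACG,W (d=13); attach at lengths (13/2, 13/2); label the merged cluster ACGW
final tree: (((A:13,C:11):13,G:17):13/2,W:13/2)
total length: 67

A,C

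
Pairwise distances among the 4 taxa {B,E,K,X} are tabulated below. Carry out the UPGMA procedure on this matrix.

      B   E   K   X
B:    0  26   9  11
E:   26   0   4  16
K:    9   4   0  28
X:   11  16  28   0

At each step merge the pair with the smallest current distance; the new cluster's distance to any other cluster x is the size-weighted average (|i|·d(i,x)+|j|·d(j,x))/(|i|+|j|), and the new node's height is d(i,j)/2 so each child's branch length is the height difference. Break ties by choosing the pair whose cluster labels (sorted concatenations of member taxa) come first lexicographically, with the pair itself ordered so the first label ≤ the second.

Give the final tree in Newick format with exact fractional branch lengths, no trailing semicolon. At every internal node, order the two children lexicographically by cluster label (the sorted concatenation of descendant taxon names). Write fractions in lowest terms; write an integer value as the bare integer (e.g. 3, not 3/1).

1. join E+K (d=4) ⇒ EK; edges |E|=2, |K|=2
  updated: d(B,EK)=35/2, d(EK,X)=22
2. join B+X (d=11) ⇒ BX; edges |B|=11/2, |X|=11/2
  updated: d(BX,EK)=79/4
3. join BX+EK (d=79/4) ⇒ BEKX; edges |BX|=35/8, |EK|=63/8
final tree: ((B:11/2,X:11/2):35/8,(E:2,K:2):63/8)
total length: 109/4

((B:11/2,X:11/2):35/8,(E:2,K:2):63/8)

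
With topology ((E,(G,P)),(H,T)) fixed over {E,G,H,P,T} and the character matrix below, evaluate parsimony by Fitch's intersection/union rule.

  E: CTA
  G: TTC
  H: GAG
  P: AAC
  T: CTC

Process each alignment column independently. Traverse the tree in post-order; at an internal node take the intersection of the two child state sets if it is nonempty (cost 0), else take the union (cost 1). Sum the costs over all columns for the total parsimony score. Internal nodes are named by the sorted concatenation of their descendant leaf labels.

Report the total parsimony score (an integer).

7

[col 0] GP: children G:{T}, P:{A} ∪→ {A,T}; cost 1
[col 0] EGP: children E:{C}, GP:{A,T} ∪→ {A,C,T}; cost 1
[col 0] HT: children H:{G}, T:{C} ∪→ {C,G}; cost 1
[col 0] EGHPT: children EGP:{A,C,T}, HT:{C,G} ∩→ {C}; cost 0
[col 1] GP: children G:{T}, P:{A} ∪→ {A,T}; cost 1
[col 1] EGP: children E:{T}, GP:{A,T} ∩→ {T}; cost 0
[col 1] HT: children H:{A}, T:{T} ∪→ {A,T}; cost 1
[col 1] EGHPT: children EGP:{T}, HT:{A,T} ∩→ {T}; cost 0
[col 2] GP: children G:{C}, P:{C} ∩→ {C}; cost 0
[col 2] EGP: children E:{A}, GP:{C} ∪→ {A,C}; cost 1
[col 2] HT: children H:{G}, T:{C} ∪→ {C,G}; cost 1
[col 2] EGHPT: children EGP:{A,C}, HT:{C,G} ∩→ {C}; cost 0
per-site changes: [3, 2, 2]; total = 7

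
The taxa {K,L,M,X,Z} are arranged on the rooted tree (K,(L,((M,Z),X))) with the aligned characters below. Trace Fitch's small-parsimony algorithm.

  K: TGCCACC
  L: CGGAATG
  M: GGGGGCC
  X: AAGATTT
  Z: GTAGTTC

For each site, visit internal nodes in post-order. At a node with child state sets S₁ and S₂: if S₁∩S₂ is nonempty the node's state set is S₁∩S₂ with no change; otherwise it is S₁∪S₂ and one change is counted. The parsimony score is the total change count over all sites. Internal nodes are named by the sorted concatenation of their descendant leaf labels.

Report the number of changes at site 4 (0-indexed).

2

MZ@0: {G} ∩ {G} = {G} (intersection, +0)
MXZ@0: {G} ∪ {A} = {A,G} (union, +1)
LMXZ@0: {C} ∪ {A,G} = {A,C,G} (union, +1)
KLMXZ@0: {T} ∪ {A,C,G} = {A,C,G,T} (union, +1)
MZ@1: {G} ∪ {T} = {G,T} (union, +1)
MXZ@1: {G,T} ∪ {A} = {A,G,T} (union, +1)
LMXZ@1: {G} ∩ {A,G,T} = {G} (intersection, +0)
KLMXZ@1: {G} ∩ {G} = {G} (intersection, +0)
MZ@2: {G} ∪ {A} = {A,G} (union, +1)
MXZ@2: {A,G} ∩ {G} = {G} (intersection, +0)
LMXZ@2: {G} ∩ {G} = {G} (intersection, +0)
KLMXZ@2: {C} ∪ {G} = {C,G} (union, +1)
MZ@3: {G} ∩ {G} = {G} (intersection, +0)
MXZ@3: {G} ∪ {A} = {A,G} (union, +1)
LMXZ@3: {A} ∩ {A,G} = {A} (intersection, +0)
KLMXZ@3: {C} ∪ {A} = {A,C} (union, +1)
MZ@4: {G} ∪ {T} = {G,T} (union, +1)
MXZ@4: {G,T} ∩ {T} = {T} (intersection, +0)
LMXZ@4: {A} ∪ {T} = {A,T} (union, +1)
KLMXZ@4: {A} ∩ {A,T} = {A} (intersection, +0)
MZ@5: {C} ∪ {T} = {C,T} (union, +1)
MXZ@5: {C,T} ∩ {T} = {T} (intersection, +0)
LMXZ@5: {T} ∩ {T} = {T} (intersection, +0)
KLMXZ@5: {C} ∪ {T} = {C,T} (union, +1)
MZ@6: {C} ∩ {C} = {C} (intersection, +0)
MXZ@6: {C} ∪ {T} = {C,T} (union, +1)
LMXZ@6: {G} ∪ {C,T} = {C,G,T} (union, +1)
KLMXZ@6: {C} ∩ {C,G,T} = {C} (intersection, +0)
per-site changes: [3, 2, 2, 2, 2, 2, 2]; total = 15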